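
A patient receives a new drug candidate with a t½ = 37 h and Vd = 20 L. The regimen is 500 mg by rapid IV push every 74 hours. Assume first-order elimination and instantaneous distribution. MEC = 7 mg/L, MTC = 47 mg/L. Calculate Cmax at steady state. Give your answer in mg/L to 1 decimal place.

The dosing interval is 2 half-lives, so f = 2^(−2) = 0.25.
At steady state, R = 1/(1 − 0.25) = 4/3.
Single-dose peak C₀ = D/Vd = 500/20 = 25 mg/L.
Steady-state peak Cmax,ss = C₀·R = 25 × 4/3 ≈ 33.333 mg/L.
Peak 33.3 mg/L vs MTC 47 mg/L: below toxic threshold.

33.3 mg/L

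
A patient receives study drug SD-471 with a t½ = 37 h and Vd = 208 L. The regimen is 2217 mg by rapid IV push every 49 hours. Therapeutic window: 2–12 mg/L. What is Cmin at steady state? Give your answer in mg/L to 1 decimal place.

7.1 mg/L

τ/t½ = 49/37 ≈ 1.3243, so fraction remaining f = (1/2)^(49/37) ≈ 0.3993.
Accumulation ratio R = 1/(1 − f) ≈ 1/0.6007 ≈ 1.6647.
Each bolus raises the concentration by D/Vd = 2217/208 ≈ 10.659 mg/L.
Steady-state peak Cmax,ss = C₀·R ≈ 10.659 × 1.6647 ≈ 17.744 mg/L.
Steady-state trough Cmin,ss = Cmax,ss·f ≈ 17.744 × 0.3993 ≈ 7.085 mg/L.
Trough 7.1 mg/L vs MEC 2 mg/L: adequate.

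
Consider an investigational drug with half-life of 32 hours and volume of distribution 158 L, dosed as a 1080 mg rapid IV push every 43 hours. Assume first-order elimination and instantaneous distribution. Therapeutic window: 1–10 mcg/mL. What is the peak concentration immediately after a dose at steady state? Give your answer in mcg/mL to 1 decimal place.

11.3 mcg/mL

Over one 43-h interval, 43/32 ≈ 1.3438 half-lives elapse, leaving f ≈ 0.3940 of each dose.
Accumulation ratio R = 1/(1 − f) ≈ 1/0.6060 ≈ 1.6502.
Each bolus raises the concentration by D/Vd = 1080/158 ≈ 6.835 mcg/mL.
Steady-state peak Cmax,ss = C₀·R ≈ 6.835 × 1.6502 ≈ 11.279 mcg/mL.
Peak 11.3 mcg/mL vs MTC 10 mcg/mL: exceeds toxic threshold.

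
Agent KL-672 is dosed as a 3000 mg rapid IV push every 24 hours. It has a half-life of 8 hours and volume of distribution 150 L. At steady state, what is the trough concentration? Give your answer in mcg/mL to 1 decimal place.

2.9 mcg/mL

The dosing interval is 3 half-lives, so f = 2^(−3) = 0.125.
Accumulation ratio R = 1/(1 − f) = 1/0.875 = 8/7.
Single-dose peak C₀ = D/Vd = 3000/150 = 20 mcg/mL.
Steady-state peak Cmax,ss = C₀·R = 20 × 8/7 ≈ 22.857 mcg/mL.
Steady-state trough Cmin,ss = Cmax,ss·f ≈ 22.857 × 0.125 ≈ 2.857 mcg/mL.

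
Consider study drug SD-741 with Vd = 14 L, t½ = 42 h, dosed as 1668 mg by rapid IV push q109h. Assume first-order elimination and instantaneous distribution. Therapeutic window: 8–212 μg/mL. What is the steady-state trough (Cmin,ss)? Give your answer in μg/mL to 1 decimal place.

τ/t½ = 109/42 ≈ 2.5952, so fraction remaining f = (1/2)^(109/42) ≈ 0.1655.
At steady state, accumulation factor R = 1/(1 − e^(−kτ)) ≈ 1.1983.
Single-dose peak C₀ = D/Vd = 1668/14 ≈ 119.143 μg/mL.
Steady-state peak Cmax,ss = C₀·R ≈ 119.143 × 1.1983 ≈ 142.769 μg/mL.
Steady-state trough Cmin,ss = Cmax,ss·f ≈ 142.769 × 0.1655 ≈ 23.628 μg/mL.
Trough 23.6 μg/mL vs MEC 8 μg/mL: adequate.

23.6 μg/mL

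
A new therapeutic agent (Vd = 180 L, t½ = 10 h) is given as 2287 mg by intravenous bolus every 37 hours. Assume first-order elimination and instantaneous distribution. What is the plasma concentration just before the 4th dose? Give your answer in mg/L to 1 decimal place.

f = (1/2)^(τ/t½) = (1/2)^(37/10) ≈ 0.0769.
C₀ = D/Vd = 2287/180 ≈ 12.706 mg/L.
Before the 4th dose, 3 doses have been given. Superposition: Cmin = C₀·(f + f² + … + f^3).
≈ 12.706 × (0.0769 + 0.0059 + 0.0005) ≈ 12.706 × 0.0833 ≈ 1.058 mg/L.

1.1 mg/L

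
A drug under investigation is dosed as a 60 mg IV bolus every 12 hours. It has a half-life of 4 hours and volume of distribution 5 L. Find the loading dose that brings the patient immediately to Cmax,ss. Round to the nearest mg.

f = (1/2)^(12/4) ≈ 0.125000; accumulation ratio R = 1/(1−f) ≈ 1.14286.
Loading dose to hit Cmax,ss on first dose: D_load = D_maint·R ≈ 60 × 1.14286 ≈ 68.57 mg.

69 mg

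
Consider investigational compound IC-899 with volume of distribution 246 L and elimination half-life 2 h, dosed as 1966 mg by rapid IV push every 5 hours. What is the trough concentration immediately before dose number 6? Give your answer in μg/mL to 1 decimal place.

f = (1/2)^(τ/t½) = (1/2)^(5/2) ≈ 0.1768.
C₀ = D/Vd = 1966/246 ≈ 7.992 μg/mL.
Before the 6th dose, 5 doses have been given. Superposition: Cmin = C₀·(f + f² + … + f^5).
≈ 7.992 × (0.1768 + 0.0313 + 0.0055 + 0.0010 + 0.0002) ≈ 7.992 × 0.2148 ≈ 1.717 μg/mL.

1.7 μg/mL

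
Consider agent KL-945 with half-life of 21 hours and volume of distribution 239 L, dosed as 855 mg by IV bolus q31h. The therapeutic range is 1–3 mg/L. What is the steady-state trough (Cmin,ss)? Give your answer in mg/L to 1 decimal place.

2.0 mg/L

k = ln2/t½ = ln2/21 ≈ 0.033007 h⁻¹; fraction remaining f = e^(−kτ) = e^(−0.033007×31) ≈ 0.3594.
Accumulation ratio R = 1/(1 − f) ≈ 1/0.6406 ≈ 1.5610.
Single-dose peak C₀ = D/Vd = 855/239 ≈ 3.577 mg/L.
Steady-state peak Cmax,ss = C₀·R ≈ 3.577 × 1.5610 ≈ 5.584 mg/L.
Steady-state trough Cmin,ss = Cmax,ss·f ≈ 5.584 × 0.3594 ≈ 2.007 mg/L.
Trough 2.0 mg/L vs MEC 1 mg/L: adequate.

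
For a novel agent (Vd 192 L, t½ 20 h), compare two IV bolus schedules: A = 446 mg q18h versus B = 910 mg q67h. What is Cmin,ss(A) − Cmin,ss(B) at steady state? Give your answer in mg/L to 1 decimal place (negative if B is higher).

2.2 mg/L

Regimen A: f = (1/2)^(18/20) ≈ 0.5359; Cmin,ss = (446/192)·f/(1−f) ≈ 2.682 mg/L.
Regimen B: f = (1/2)^(67/20) ≈ 0.0981; Cmin,ss = (910/192)·f/(1−f) ≈ 0.516 mg/L.
Difference ≈ 2.682 − 0.516 ≈ 2.166 mg/L.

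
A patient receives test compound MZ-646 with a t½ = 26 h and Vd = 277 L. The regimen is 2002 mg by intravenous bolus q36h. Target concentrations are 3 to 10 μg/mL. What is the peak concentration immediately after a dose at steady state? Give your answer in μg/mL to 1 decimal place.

11.7 μg/mL

k = ln2/t½ = ln2/26 ≈ 0.026660 h⁻¹; fraction remaining f = e^(−kτ) = e^(−0.026660×36) ≈ 0.3830.
At steady state, accumulation factor R = 1/(1 − e^(−kτ)) ≈ 1.6207.
Each bolus raises the concentration by D/Vd = 2002/277 ≈ 7.227 μg/mL.
Steady-state peak Cmax,ss = C₀·R ≈ 7.227 × 1.6207 ≈ 11.713 μg/mL.
Peak 11.7 μg/mL vs MTC 10 μg/mL: exceeds toxic threshold.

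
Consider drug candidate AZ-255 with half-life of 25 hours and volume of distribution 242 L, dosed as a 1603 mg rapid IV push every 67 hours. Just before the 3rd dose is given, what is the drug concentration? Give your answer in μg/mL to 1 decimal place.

f = (1/2)^(τ/t½) = (1/2)^(67/25) ≈ 0.1560.
C₀ = D/Vd = 1603/242 ≈ 6.624 μg/mL.
Before the 3rd dose, 2 doses have been given. Superposition: Cmin = C₀·(f + f²).
≈ 6.624 × (0.1560 + 0.0243) ≈ 6.624 × 0.1803 ≈ 1.194 μg/mL.

1.2 μg/mL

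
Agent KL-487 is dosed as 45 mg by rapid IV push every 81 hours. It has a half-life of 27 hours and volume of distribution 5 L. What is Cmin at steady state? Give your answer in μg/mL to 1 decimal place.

τ = 81 h = 3 half-lives, so f = (1/2)^3 = 0.125.
Accumulation ratio R = 1/(1 − f) = 1/0.875 = 8/7.
Single-dose peak C₀ = D/Vd = 45/5 = 9 μg/mL.
Steady-state peak Cmax,ss = C₀·R = 9 × 8/7 ≈ 10.286 μg/mL.
Steady-state trough Cmin,ss = Cmax,ss·f ≈ 10.286 × 0.125 ≈ 1.286 μg/mL.

1.3 μg/mL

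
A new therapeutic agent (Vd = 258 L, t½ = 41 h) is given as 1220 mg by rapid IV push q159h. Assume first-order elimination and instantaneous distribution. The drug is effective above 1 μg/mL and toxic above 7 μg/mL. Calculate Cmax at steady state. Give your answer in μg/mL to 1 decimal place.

5.1 μg/mL

Over one 159-h interval, 159/41 ≈ 3.878 half-lives elapse, leaving f ≈ 0.0680 of each dose.
At steady state, accumulation factor R = 1/(1 − e^(−kτ)) ≈ 1.0730.
Single-dose peak C₀ = D/Vd = 1220/258 ≈ 4.729 μg/mL.
Steady-state peak Cmax,ss = C₀·R ≈ 4.729 × 1.0730 ≈ 5.074 μg/mL.
Peak 5.1 μg/mL vs MTC 7 μg/mL: below toxic threshold.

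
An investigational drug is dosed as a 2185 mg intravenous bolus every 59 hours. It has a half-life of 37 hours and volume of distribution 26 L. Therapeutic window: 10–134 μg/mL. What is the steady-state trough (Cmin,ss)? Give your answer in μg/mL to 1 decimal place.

Over one 59-h interval, 59/37 ≈ 1.5946 half-lives elapse, leaving f ≈ 0.3311 of each dose.
Accumulation ratio R = 1/(1 − f) ≈ 1/0.6689 ≈ 1.4950.
Each bolus raises the concentration by D/Vd = 2185/26 ≈ 84.038 μg/mL.
Cmax,ss = C₀/(1 − f) ≈ 84.038/0.6689 ≈ 125.636 μg/mL.
Steady-state trough Cmin,ss = Cmax,ss·f ≈ 125.636 × 0.3311 ≈ 41.598 μg/mL.
Trough 41.6 μg/mL vs MEC 10 μg/mL: adequate.

41.6 μg/mL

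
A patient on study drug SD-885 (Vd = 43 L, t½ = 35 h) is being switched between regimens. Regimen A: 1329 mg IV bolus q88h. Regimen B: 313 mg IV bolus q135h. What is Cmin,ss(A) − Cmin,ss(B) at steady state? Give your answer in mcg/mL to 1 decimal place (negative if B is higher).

6.0 mcg/mL

Regimen A: f = (1/2)^(88/35) ≈ 0.1750; Cmin,ss = (1329/43)·f/(1−f) ≈ 6.556 mcg/mL.
Regimen B: f = (1/2)^(135/35) ≈ 0.0690; Cmin,ss = (313/43)·f/(1−f) ≈ 0.539 mcg/mL.
Difference ≈ 6.556 − 0.539 ≈ 6.017 mcg/mL.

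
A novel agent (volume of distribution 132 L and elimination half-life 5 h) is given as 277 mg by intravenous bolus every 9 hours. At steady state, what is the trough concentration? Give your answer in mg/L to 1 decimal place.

Over one 9-h interval, 9/5 ≈ 1.8 half-lives elapse, leaving f ≈ 0.2872 of each dose.
At steady state, accumulation factor R = 1/(1 − e^(−kτ)) ≈ 1.4029.
Each bolus raises the concentration by D/Vd = 277/132 ≈ 2.098 mg/L.
Steady-state peak Cmax,ss = C₀·R ≈ 2.098 × 1.4029 ≈ 2.943 mg/L.
One interval later, Cmin,ss = Cmax,ss·e^(−kτ) ≈ 2.943 × 0.2872 ≈ 0.845 mg/L.

0.8 mg/L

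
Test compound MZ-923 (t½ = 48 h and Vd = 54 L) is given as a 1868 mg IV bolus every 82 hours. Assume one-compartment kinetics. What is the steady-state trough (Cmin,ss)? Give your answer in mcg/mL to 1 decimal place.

Over one 82-h interval, 82/48 ≈ 1.7083 half-lives elapse, leaving f ≈ 0.3060 of each dose.
Each bolus raises the concentration by D/Vd = 1868/54 ≈ 34.593 mcg/mL.
Steady-state trough Cmin,ss = C₀·f/(1−f) ≈ 34.593 × 0.3060/0.6940 ≈ 15.253 mcg/mL.

15.3 mcg/mL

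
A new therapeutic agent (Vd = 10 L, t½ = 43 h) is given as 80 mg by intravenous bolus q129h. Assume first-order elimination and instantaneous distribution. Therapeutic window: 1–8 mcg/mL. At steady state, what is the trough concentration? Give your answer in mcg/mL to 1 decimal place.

τ = 129 h = 3 half-lives, so f = (1/2)^3 = 0.125.
At steady state, R = 1/(1 − 0.125) = 8/7.
Single-dose peak C₀ = D/Vd = 80/10 = 8 mcg/mL.
Steady-state peak Cmax,ss = C₀·R = 8 × 8/7 ≈ 9.143 mcg/mL.
Steady-state trough Cmin,ss = Cmax,ss·f ≈ 9.143 × 0.125 ≈ 1.143 mcg/mL.
Trough 1.1 mcg/mL vs MEC 1 mcg/mL: adequate.

1.1 mcg/mL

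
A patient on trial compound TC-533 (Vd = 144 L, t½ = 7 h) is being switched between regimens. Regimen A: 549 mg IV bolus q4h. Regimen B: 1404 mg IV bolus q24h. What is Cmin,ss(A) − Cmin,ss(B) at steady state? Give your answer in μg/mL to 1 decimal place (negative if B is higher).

Regimen A: f = (1/2)^(4/7) ≈ 0.6730; Cmin,ss = (549/144)·f/(1−f) ≈ 7.847 μg/mL.
Regimen B: f = (1/2)^(24/7) ≈ 0.0929; Cmin,ss = (1404/144)·f/(1−f) ≈ 0.999 μg/mL.
Difference ≈ 7.847 − 0.999 ≈ 6.848 μg/mL.

6.8 μg/mL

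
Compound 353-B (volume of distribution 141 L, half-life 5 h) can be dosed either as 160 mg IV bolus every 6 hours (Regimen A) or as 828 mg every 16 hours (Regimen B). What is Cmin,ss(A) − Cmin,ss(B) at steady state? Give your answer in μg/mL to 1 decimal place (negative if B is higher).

Regimen A: f = (1/2)^(6/5) ≈ 0.4353; Cmin,ss = (160/141)·f/(1−f) ≈ 0.875 μg/mL.
Regimen B: f = (1/2)^(16/5) ≈ 0.1088; Cmin,ss = (828/141)·f/(1−f) ≈ 0.717 μg/mL.
Difference ≈ 0.875 − 0.717 ≈ 0.158 μg/mL.

0.2 μg/mL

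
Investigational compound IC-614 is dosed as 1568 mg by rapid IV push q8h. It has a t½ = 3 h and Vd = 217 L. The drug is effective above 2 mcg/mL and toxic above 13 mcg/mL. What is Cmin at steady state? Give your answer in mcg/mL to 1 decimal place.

k = ln2/t½ = ln2/3 ≈ 0.231049 h⁻¹; fraction remaining f = e^(−kτ) = e^(−0.231049×8) ≈ 0.1575.
At steady state, accumulation factor R = 1/(1 − e^(−kτ)) ≈ 1.1869.
Each bolus raises the concentration by D/Vd = 1568/217 ≈ 7.226 mcg/mL.
Cmax,ss = C₀/(1 − f) ≈ 7.226/0.8425 ≈ 8.577 mcg/mL.
Steady-state trough Cmin,ss = Cmax,ss·f ≈ 8.577 × 0.1575 ≈ 1.351 mcg/mL.
Trough 1.4 mcg/mL vs MEC 2 mcg/mL: subtherapeutic.

1.4 mcg/mL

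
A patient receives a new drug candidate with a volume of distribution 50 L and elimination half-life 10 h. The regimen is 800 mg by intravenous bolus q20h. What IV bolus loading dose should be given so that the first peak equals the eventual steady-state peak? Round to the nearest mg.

1067 mg

f = (1/2)^(20/10) ≈ 0.250000; accumulation ratio R = 1/(1−f) ≈ 1.33333.
Loading dose to hit Cmax,ss on first dose: D_load = D_maint·R ≈ 800 × 1.33333 ≈ 1066.66 mg.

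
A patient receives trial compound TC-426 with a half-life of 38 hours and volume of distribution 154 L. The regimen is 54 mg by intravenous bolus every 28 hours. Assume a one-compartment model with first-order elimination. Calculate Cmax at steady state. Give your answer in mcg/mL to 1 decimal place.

0.9 mcg/mL

Over one 28-h interval, 28/38 ≈ 0.73684 half-lives elapse, leaving f ≈ 0.6001 of each dose.
At steady state, accumulation factor R = 1/(1 − e^(−kτ)) ≈ 2.5006.
Single-dose peak C₀ = D/Vd = 54/154 ≈ 0.351 mcg/mL.
Steady-state peak Cmax,ss = C₀·R ≈ 0.351 × 2.5006 ≈ 0.878 mcg/mL.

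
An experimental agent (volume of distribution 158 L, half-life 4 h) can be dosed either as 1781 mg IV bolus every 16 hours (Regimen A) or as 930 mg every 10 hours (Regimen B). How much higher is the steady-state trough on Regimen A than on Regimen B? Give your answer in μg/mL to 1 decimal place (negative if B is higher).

-0.5 μg/mL

Regimen A: f = (1/2)^(16/4) ≈ 0.0625; Cmin,ss = (1781/158)·f/(1−f) ≈ 0.751 μg/mL.
Regimen B: f = (1/2)^(10/4) ≈ 0.1768; Cmin,ss = (930/158)·f/(1−f) ≈ 1.264 μg/mL.
Difference ≈ 0.751 − 1.264 ≈ -0.513 μg/mL.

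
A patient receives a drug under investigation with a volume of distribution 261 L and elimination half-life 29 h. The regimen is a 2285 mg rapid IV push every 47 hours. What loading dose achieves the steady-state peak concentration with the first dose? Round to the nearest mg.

f = (1/2)^(47/29) ≈ 0.325180; accumulation ratio R = 1/(1−f) ≈ 1.48188.
Loading dose to hit Cmax,ss on first dose: D_load = D_maint·R ≈ 2285 × 1.48188 ≈ 3386.10 mg.

3386 mg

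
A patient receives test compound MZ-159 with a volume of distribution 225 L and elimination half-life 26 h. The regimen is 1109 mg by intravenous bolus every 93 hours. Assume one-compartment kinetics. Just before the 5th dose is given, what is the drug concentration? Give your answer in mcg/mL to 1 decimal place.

0.5 mcg/mL

f = (1/2)^(τ/t½) = (1/2)^(93/26) ≈ 0.0838.
C₀ = D/Vd = 1109/225 ≈ 4.929 mcg/mL.
Before the 5th dose, 4 doses have been given. Superposition: Cmin = C₀·(f + f² + … + f^4).
≈ 4.929 × (0.0838 + 0.0070 + 0.0006 + 0.0000) ≈ 4.929 × 0.0914 ≈ 0.451 mcg/mL.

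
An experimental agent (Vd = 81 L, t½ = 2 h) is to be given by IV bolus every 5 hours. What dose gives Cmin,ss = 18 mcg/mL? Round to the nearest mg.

6790 mg

τ/t½ = 5/2 ≈ 2.5, so f = (1/2)^(5/2) ≈ 0.176777.
Cmin,ss = (D/Vd)·f/(1−f), so D = Cmin,ss·Vd·(1−f)/f.
D = 18 × 81 × (1−f)/f ≈ 18 × 81 × 4.65684 ≈ 6789.67 mg.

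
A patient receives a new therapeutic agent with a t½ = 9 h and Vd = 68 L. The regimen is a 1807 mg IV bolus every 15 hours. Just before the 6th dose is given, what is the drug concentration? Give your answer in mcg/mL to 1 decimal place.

12.2 mcg/mL

f = (1/2)^(τ/t½) = (1/2)^(15/9) ≈ 0.3150.
C₀ = D/Vd = 1807/68 ≈ 26.574 mcg/mL.
Before the 6th dose, 5 doses have been given. Superposition: Cmin = C₀·(f + f² + … + f^5).
≈ 26.574 × (0.3150 + 0.0992 + 0.0313 + 0.0098 + 0.0031) ≈ 26.574 × 0.4584 ≈ 12.182 mcg/mL.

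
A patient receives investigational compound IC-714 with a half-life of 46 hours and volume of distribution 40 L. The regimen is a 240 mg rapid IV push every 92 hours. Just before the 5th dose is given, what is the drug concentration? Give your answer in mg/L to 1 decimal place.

2.0 mg/L

f = (1/2)^(τ/t½) = (1/2)^(92/46) ≈ 0.2500.
C₀ = D/Vd = 240/40 ≈ 6.000 mg/L.
Before the 5th dose, 4 doses have been given. Superposition: Cmin = C₀·(f + f² + … + f^4).
≈ 6.000 × (0.2500 + 0.0625 + 0.0156 + 0.0039) ≈ 6.000 × 0.3320 ≈ 1.992 mg/L.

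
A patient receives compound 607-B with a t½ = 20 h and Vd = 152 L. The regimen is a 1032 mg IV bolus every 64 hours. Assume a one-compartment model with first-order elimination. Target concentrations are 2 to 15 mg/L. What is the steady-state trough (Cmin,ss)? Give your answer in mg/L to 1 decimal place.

0.8 mg/L

Over one 64-h interval, 64/20 ≈ 3.2 half-lives elapse, leaving f ≈ 0.1088 of each dose.
Each bolus raises the concentration by D/Vd = 1032/152 ≈ 6.789 mg/L.
Steady-state trough Cmin,ss = C₀·f/(1−f) ≈ 6.789 × 0.1088/0.8912 ≈ 0.829 mg/L.
Trough 0.8 mg/L vs MEC 2 mg/L: subtherapeutic.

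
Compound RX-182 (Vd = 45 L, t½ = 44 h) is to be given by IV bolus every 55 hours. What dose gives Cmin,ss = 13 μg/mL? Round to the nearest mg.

806 mg

τ/t½ = 55/44 ≈ 1.25, so f = (1/2)^(55/44) ≈ 0.420448.
Cmin,ss = (D/Vd)·f/(1−f), so D = Cmin,ss·Vd·(1−f)/f.
D = 13 × 45 × (1−f)/f ≈ 13 × 45 × 1.37842 ≈ 806.38 mg.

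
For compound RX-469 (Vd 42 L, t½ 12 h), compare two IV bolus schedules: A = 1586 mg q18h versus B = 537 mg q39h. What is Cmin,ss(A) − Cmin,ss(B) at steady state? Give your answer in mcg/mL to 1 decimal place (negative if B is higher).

19.2 mcg/mL

Regimen A: f = (1/2)^(18/12) ≈ 0.3536; Cmin,ss = (1586/42)·f/(1−f) ≈ 20.657 mcg/mL.
Regimen B: f = (1/2)^(39/12) ≈ 0.1051; Cmin,ss = (537/42)·f/(1−f) ≈ 1.502 mcg/mL.
Difference ≈ 20.657 − 1.502 ≈ 19.155 mcg/mL.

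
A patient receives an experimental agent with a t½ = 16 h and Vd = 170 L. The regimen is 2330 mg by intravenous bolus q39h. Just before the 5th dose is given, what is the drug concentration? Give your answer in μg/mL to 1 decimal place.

f = (1/2)^(τ/t½) = (1/2)^(39/16) ≈ 0.1846.
C₀ = D/Vd = 2330/170 ≈ 13.706 μg/mL.
Before the 5th dose, 4 doses have been given. Superposition: Cmin = C₀·(f + f² + … + f^4).
≈ 13.706 × (0.1846 + 0.0341 + 0.0063 + 0.0012) ≈ 13.706 × 0.2262 ≈ 3.100 μg/mL.

3.1 μg/mL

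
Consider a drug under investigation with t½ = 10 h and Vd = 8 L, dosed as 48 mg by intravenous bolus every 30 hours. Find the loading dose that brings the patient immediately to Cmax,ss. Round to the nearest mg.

55 mg

f = (1/2)^(30/10) ≈ 0.125000; accumulation ratio R = 1/(1−f) ≈ 1.14286.
Loading dose to hit Cmax,ss on first dose: D_load = D_maint·R ≈ 48 × 1.14286 ≈ 54.86 mg.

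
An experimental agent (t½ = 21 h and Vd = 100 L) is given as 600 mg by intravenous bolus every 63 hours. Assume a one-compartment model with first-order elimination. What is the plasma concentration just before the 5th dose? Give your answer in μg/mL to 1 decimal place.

0.9 μg/mL

f = (1/2)^(τ/t½) = (1/2)^(63/21) ≈ 0.1250.
C₀ = D/Vd = 600/100 ≈ 6.000 μg/mL.
Before the 5th dose, 4 doses have been given. Superposition: Cmin = C₀·(f + f² + … + f^4).
≈ 6.000 × (0.1250 + 0.0156 + 0.0020 + 0.0002) ≈ 6.000 × 0.1428 ≈ 0.857 μg/mL.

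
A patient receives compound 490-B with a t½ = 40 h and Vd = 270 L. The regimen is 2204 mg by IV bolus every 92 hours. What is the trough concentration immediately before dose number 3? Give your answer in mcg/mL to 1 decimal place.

f = (1/2)^(τ/t½) = (1/2)^(92/40) ≈ 0.2031.
C₀ = D/Vd = 2204/270 ≈ 8.163 mcg/mL.
Before the 3rd dose, 2 doses have been given. Superposition: Cmin = C₀·(f + f²).
≈ 8.163 × (0.2031 + 0.0412) ≈ 8.163 × 0.2443 ≈ 1.994 mcg/mL.

2.0 mcg/mL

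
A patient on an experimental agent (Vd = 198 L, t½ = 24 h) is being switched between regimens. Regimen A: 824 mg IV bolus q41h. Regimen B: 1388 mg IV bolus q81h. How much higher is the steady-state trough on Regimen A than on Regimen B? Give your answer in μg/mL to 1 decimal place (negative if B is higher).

Regimen A: f = (1/2)^(41/24) ≈ 0.3060; Cmin,ss = (824/198)·f/(1−f) ≈ 1.835 μg/mL.
Regimen B: f = (1/2)^(81/24) ≈ 0.0964; Cmin,ss = (1388/198)·f/(1−f) ≈ 0.748 μg/mL.
Difference ≈ 1.835 − 0.748 ≈ 1.087 μg/mL.

1.1 μg/mL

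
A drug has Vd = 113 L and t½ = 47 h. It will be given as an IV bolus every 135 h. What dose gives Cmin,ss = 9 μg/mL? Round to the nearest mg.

τ/t½ = 135/47 ≈ 2.8723, so f = (1/2)^(135/47) ≈ 0.136565.
Cmin,ss = (D/Vd)·f/(1−f), so D = Cmin,ss·Vd·(1−f)/f.
D = 9 × 113 × (1−f)/f ≈ 9 × 113 × 6.32252 ≈ 6430.00 mg.

6430 mg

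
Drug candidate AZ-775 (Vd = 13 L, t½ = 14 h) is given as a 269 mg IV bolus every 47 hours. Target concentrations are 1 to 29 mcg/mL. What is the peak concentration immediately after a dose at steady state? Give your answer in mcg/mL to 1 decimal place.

22.9 mcg/mL

k = ln2/t½ = ln2/14 ≈ 0.049511 h⁻¹; fraction remaining f = e^(−kτ) = e^(−0.049511×47) ≈ 0.0976.
Accumulation ratio R = 1/(1 − f) ≈ 1/0.9024 ≈ 1.1082.
Each bolus raises the concentration by D/Vd = 269/13 ≈ 20.692 mcg/mL.
Cmax,ss = C₀/(1 − f) ≈ 20.692/0.9024 ≈ 22.930 mcg/mL.
Peak 22.9 mcg/mL vs MTC 29 mcg/mL: below toxic threshold.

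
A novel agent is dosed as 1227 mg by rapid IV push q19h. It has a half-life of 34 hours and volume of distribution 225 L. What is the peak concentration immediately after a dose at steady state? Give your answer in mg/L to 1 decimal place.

17.0 mg/L

τ/t½ = 19/34 ≈ 0.55882, so fraction remaining f = (1/2)^(19/34) ≈ 0.6789.
Accumulation ratio R = 1/(1 − f) ≈ 1/0.3211 ≈ 3.1143.
Single-dose peak C₀ = D/Vd = 1227/225 ≈ 5.453 mg/L.
Steady-state peak Cmax,ss = C₀·R ≈ 5.453 × 3.1143 ≈ 16.982 mg/L.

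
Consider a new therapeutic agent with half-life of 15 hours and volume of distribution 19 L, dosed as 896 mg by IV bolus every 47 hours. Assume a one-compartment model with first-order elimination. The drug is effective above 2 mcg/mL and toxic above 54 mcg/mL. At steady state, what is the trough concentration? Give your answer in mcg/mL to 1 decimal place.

k = ln2/t½ = ln2/15 ≈ 0.046210 h⁻¹; fraction remaining f = e^(−kτ) = e^(−0.046210×47) ≈ 0.1140.
Single-dose peak C₀ = D/Vd = 896/19 ≈ 47.158 mcg/mL.
Steady-state trough Cmin,ss = C₀·f/(1−f) ≈ 47.158 × 0.1140/0.8860 ≈ 6.068 mcg/mL.
Trough 6.1 mcg/mL vs MEC 2 mcg/mL: adequate.

6.1 mcg/mL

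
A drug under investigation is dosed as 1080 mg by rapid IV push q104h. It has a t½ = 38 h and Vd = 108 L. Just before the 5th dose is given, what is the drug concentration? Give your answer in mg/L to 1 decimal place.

f = (1/2)^(τ/t½) = (1/2)^(104/38) ≈ 0.1500.
C₀ = D/Vd = 1080/108 ≈ 10.000 mg/L.
Before the 5th dose, 4 doses have been given. Superposition: Cmin = C₀·(f + f² + … + f^4).
≈ 10.000 × (0.1500 + 0.0225 + 0.0034 + 0.0005) ≈ 10.000 × 0.1764 ≈ 1.764 mg/L.

1.8 mg/L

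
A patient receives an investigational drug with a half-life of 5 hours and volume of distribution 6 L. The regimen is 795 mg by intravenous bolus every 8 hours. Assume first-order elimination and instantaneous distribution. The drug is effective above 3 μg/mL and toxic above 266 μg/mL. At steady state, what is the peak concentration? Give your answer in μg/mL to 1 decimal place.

197.7 μg/mL

τ/t½ = 8/5 ≈ 1.6, so fraction remaining f = (1/2)^(8/5) ≈ 0.3299.
At steady state, accumulation factor R = 1/(1 − e^(−kτ)) ≈ 1.4923.
Each bolus raises the concentration by D/Vd = 795/6 ≈ 132.500 μg/mL.
Steady-state peak Cmax,ss = C₀·R ≈ 132.500 × 1.4923 ≈ 197.730 μg/mL.
Peak 197.7 μg/mL vs MTC 266 μg/mL: below toxic threshold.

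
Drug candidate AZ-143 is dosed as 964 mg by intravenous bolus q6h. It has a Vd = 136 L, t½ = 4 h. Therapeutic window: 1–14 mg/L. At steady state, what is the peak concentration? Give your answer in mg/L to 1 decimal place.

11.0 mg/L

k = ln2/t½ = ln2/4 ≈ 0.173287 h⁻¹; fraction remaining f = e^(−kτ) = e^(−0.173287×6) ≈ 0.3536.
Accumulation ratio R = 1/(1 − f) ≈ 1/0.6464 ≈ 1.5470.
Each bolus raises the concentration by D/Vd = 964/136 ≈ 7.088 mg/L.
Cmax,ss = C₀/(1 − f) ≈ 7.088/0.6464 ≈ 10.965 mg/L.
Peak 11.0 mg/L vs MTC 14 mg/L: below toxic threshold.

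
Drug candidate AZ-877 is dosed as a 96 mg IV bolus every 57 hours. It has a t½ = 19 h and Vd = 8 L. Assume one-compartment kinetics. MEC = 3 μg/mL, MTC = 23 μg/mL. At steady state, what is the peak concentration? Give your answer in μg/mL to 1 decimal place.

13.7 μg/mL

τ = 57 h = 3 half-lives, so f = (1/2)^3 = 0.125.
At steady state, R = 1/(1 − 0.125) = 8/7.
Single-dose peak C₀ = D/Vd = 96/8 = 12 μg/mL.
Steady-state peak Cmax,ss = C₀·R = 12 × 8/7 ≈ 13.714 μg/mL.
Peak 13.7 μg/mL vs MTC 23 μg/mL: below toxic threshold.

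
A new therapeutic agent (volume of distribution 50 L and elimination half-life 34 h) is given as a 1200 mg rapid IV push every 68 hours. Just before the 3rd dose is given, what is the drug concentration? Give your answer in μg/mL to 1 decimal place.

f = (1/2)^(τ/t½) = (1/2)^(68/34) ≈ 0.2500.
C₀ = D/Vd = 1200/50 ≈ 24.000 μg/mL.
Before the 3rd dose, 2 doses have been given. Superposition: Cmin = C₀·(f + f²).
≈ 24.000 × (0.2500 + 0.0625) ≈ 24.000 × 0.3125 ≈ 7.500 μg/mL.

7.5 μg/mL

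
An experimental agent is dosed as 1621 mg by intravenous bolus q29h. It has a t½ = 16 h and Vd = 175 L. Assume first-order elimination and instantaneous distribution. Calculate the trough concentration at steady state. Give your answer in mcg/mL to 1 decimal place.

k = ln2/t½ = ln2/16 ≈ 0.043322 h⁻¹; fraction remaining f = e^(−kτ) = e^(−0.043322×29) ≈ 0.2847.
Single-dose peak C₀ = D/Vd = 1621/175 ≈ 9.263 mcg/mL.
Steady-state trough Cmin,ss = C₀·f/(1−f) ≈ 9.263 × 0.2847/0.7153 ≈ 3.687 mcg/mL.

3.7 mcg/mL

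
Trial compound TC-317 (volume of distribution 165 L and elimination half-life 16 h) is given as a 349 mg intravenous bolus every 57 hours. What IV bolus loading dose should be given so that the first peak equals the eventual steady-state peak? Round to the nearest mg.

381 mg

f = (1/2)^(57/16) ≈ 0.084641; accumulation ratio R = 1/(1−f) ≈ 1.09247.
Loading dose to hit Cmax,ss on first dose: D_load = D_maint·R ≈ 349 × 1.09247 ≈ 381.27 mg.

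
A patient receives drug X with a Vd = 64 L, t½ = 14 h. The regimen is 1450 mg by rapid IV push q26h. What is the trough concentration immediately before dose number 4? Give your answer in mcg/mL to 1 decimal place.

f = (1/2)^(τ/t½) = (1/2)^(26/14) ≈ 0.2760.
C₀ = D/Vd = 1450/64 ≈ 22.656 mcg/mL.
Before the 4th dose, 3 doses have been given. Superposition: Cmin = C₀·(f + f² + … + f^3).
≈ 22.656 × (0.2760 + 0.0762 + 0.0210) ≈ 22.656 × 0.3732 ≈ 8.455 mcg/mL.

8.5 mcg/mL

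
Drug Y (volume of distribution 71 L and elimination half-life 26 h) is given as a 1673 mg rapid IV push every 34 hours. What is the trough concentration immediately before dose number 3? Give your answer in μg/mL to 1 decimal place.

f = (1/2)^(τ/t½) = (1/2)^(34/26) ≈ 0.4040.
C₀ = D/Vd = 1673/71 ≈ 23.563 μg/mL.
Before the 3rd dose, 2 doses have been given. Superposition: Cmin = C₀·(f + f²).
≈ 23.563 × (0.4040 + 0.1632) ≈ 23.563 × 0.5672 ≈ 13.365 μg/mL.

13.4 μg/mL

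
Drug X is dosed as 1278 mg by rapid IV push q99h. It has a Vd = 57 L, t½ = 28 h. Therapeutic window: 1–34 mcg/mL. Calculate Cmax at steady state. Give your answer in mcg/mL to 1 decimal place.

Over one 99-h interval, 99/28 ≈ 3.5357 half-lives elapse, leaving f ≈ 0.0862 of each dose.
At steady state, accumulation factor R = 1/(1 − e^(−kτ)) ≈ 1.0943.
Single-dose peak C₀ = D/Vd = 1278/57 ≈ 22.421 mcg/mL.
Cmax,ss = C₀/(1 − f) ≈ 22.421/0.9138 ≈ 24.536 mcg/mL.
Peak 24.5 mcg/mL vs MTC 34 mcg/mL: below toxic threshold.

24.5 mcg/mL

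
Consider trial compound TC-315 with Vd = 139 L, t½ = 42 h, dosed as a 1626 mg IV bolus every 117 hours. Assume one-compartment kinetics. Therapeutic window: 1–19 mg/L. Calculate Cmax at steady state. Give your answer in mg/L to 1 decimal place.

13.7 mg/L

Over one 117-h interval, 117/42 ≈ 2.7857 half-lives elapse, leaving f ≈ 0.1450 of each dose.
At steady state, accumulation factor R = 1/(1 − e^(−kτ)) ≈ 1.1696.
Single-dose peak C₀ = D/Vd = 1626/139 ≈ 11.698 mg/L.
Steady-state peak Cmax,ss = C₀·R ≈ 11.698 × 1.1696 ≈ 13.682 mg/L.
Peak 13.7 mg/L vs MTC 19 mg/L: below toxic threshold.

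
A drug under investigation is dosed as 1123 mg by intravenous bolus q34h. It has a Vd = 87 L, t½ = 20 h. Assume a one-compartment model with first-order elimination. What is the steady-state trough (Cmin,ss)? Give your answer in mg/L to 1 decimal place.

5.7 mg/L

k = ln2/t½ = ln2/20 ≈ 0.034657 h⁻¹; fraction remaining f = e^(−kτ) = e^(−0.034657×34) ≈ 0.3078.
Accumulation ratio R = 1/(1 − f) ≈ 1/0.6922 ≈ 1.4447.
Single-dose peak C₀ = D/Vd = 1123/87 ≈ 12.908 mg/L.
Cmax,ss = C₀/(1 − f) ≈ 12.908/0.6922 ≈ 18.648 mg/L.
One interval later, Cmin,ss = Cmax,ss·e^(−kτ) ≈ 18.648 × 0.3078 ≈ 5.740 mg/L.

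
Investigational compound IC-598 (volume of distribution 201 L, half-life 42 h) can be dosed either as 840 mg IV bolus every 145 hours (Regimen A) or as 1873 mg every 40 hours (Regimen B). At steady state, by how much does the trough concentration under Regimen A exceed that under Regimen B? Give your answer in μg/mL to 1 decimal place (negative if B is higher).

-9.5 μg/mL

Regimen A: f = (1/2)^(145/42) ≈ 0.0914; Cmin,ss = (840/201)·f/(1−f) ≈ 0.420 μg/mL.
Regimen B: f = (1/2)^(40/42) ≈ 0.5168; Cmin,ss = (1873/201)·f/(1−f) ≈ 9.966 μg/mL.
Difference ≈ 0.420 − 9.966 ≈ -9.546 μg/mL.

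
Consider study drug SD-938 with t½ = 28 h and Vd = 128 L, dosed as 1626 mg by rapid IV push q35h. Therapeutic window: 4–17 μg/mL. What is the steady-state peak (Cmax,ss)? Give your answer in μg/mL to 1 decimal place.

21.9 μg/mL

Over one 35-h interval, 35/28 ≈ 1.25 half-lives elapse, leaving f ≈ 0.4204 of each dose.
Accumulation ratio R = 1/(1 − f) ≈ 1/0.5796 ≈ 1.7253.
Each bolus raises the concentration by D/Vd = 1626/128 ≈ 12.703 μg/mL.
Steady-state peak Cmax,ss = C₀·R ≈ 12.703 × 1.7253 ≈ 21.916 μg/mL.
Peak 21.9 μg/mL vs MTC 17 μg/mL: exceeds toxic threshold.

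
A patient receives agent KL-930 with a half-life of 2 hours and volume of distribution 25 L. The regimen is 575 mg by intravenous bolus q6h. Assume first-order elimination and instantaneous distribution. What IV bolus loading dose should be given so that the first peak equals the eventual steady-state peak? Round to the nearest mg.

657 mg

f = (1/2)^(6/2) ≈ 0.125000; accumulation ratio R = 1/(1−f) ≈ 1.14286.
Loading dose to hit Cmax,ss on first dose: D_load = D_maint·R ≈ 575 × 1.14286 ≈ 657.14 mg.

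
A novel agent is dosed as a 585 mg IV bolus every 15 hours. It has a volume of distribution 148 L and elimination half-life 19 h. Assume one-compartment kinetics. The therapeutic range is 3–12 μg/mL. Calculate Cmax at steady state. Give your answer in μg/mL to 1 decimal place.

9.4 μg/mL

Over one 15-h interval, 15/19 ≈ 0.78947 half-lives elapse, leaving f ≈ 0.5786 of each dose.
Accumulation ratio R = 1/(1 − f) ≈ 1/0.4214 ≈ 2.3730.
Each bolus raises the concentration by D/Vd = 585/148 ≈ 3.953 μg/mL.
Steady-state peak Cmax,ss = C₀·R ≈ 3.953 × 2.3730 ≈ 9.380 μg/mL.
Peak 9.4 μg/mL vs MTC 12 μg/mL: below toxic threshold.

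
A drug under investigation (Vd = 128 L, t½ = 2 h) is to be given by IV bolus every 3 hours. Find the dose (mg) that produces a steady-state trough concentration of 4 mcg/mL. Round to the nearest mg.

τ/t½ = 3/2 ≈ 1.5, so f = (1/2)^(3/2) ≈ 0.353553.
Cmin,ss = (D/Vd)·f/(1−f), so D = Cmin,ss·Vd·(1−f)/f.
D = 4 × 128 × (1−f)/f ≈ 4 × 128 × 1.82843 ≈ 936.16 mg.

936 mg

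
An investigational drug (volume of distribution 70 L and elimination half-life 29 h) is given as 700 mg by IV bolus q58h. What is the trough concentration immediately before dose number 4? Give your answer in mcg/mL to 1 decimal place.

f = (1/2)^(τ/t½) = (1/2)^(58/29) ≈ 0.2500.
C₀ = D/Vd = 700/70 ≈ 10.000 mcg/mL.
Before the 4th dose, 3 doses have been given. Superposition: Cmin = C₀·(f + f² + … + f^3).
≈ 10.000 × (0.2500 + 0.0625 + 0.0156) ≈ 10.000 × 0.3281 ≈ 3.281 mcg/mL.

3.3 mcg/mL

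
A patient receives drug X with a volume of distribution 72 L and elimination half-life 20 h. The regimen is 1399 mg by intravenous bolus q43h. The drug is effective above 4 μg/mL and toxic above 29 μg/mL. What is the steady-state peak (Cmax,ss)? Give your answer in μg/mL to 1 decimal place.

Over one 43-h interval, 43/20 ≈ 2.15 half-lives elapse, leaving f ≈ 0.2253 of each dose.
Accumulation ratio R = 1/(1 − f) ≈ 1/0.7747 ≈ 1.2908.
Single-dose peak C₀ = D/Vd = 1399/72 ≈ 19.431 μg/mL.
Steady-state peak Cmax,ss = C₀·R ≈ 19.431 × 1.2908 ≈ 25.082 μg/mL.
Peak 25.1 μg/mL vs MTC 29 μg/mL: below toxic threshold.

25.1 μg/mL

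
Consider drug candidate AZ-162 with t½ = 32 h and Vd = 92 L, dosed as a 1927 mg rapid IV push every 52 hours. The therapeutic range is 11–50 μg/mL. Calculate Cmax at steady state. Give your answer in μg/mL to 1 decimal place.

τ/t½ = 52/32 ≈ 1.625, so fraction remaining f = (1/2)^(52/32) ≈ 0.3242.
At steady state, accumulation factor R = 1/(1 − e^(−kτ)) ≈ 1.4797.
Each bolus raises the concentration by D/Vd = 1927/92 ≈ 20.946 μg/mL.
Steady-state peak Cmax,ss = C₀·R ≈ 20.946 × 1.4797 ≈ 30.994 μg/mL.
Peak 31.0 μg/mL vs MTC 50 μg/mL: below toxic threshold.

31.0 μg/mL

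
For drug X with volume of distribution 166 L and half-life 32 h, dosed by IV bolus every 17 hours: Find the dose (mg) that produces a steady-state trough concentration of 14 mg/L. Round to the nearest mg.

1035 mg

τ/t½ = 17/32 ≈ 0.53125, so f = (1/2)^(17/32) ≈ 0.691955.
Cmin,ss = (D/Vd)·f/(1−f), so D = Cmin,ss·Vd·(1−f)/f.
D = 14 × 166 × (1−f)/f ≈ 14 × 166 × 0.44518 ≈ 1034.60 mg.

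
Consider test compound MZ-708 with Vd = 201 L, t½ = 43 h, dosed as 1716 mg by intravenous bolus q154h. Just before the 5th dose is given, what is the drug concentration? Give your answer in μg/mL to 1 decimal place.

0.8 μg/mL

f = (1/2)^(τ/t½) = (1/2)^(154/43) ≈ 0.0835.
C₀ = D/Vd = 1716/201 ≈ 8.537 μg/mL.
Before the 5th dose, 4 doses have been given. Superposition: Cmin = C₀·(f + f² + … + f^4).
≈ 8.537 × (0.0835 + 0.0070 + 0.0006 + 0.0000) ≈ 8.537 × 0.0911 ≈ 0.778 μg/mL.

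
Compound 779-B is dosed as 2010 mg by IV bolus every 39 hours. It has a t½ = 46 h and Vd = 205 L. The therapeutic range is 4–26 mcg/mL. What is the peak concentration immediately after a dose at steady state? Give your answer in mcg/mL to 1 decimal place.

Over one 39-h interval, 39/46 ≈ 0.84783 half-lives elapse, leaving f ≈ 0.5556 of each dose.
Accumulation ratio R = 1/(1 − f) ≈ 1/0.4444 ≈ 2.2502.
Each bolus raises the concentration by D/Vd = 2010/205 ≈ 9.805 mcg/mL.
Steady-state peak Cmax,ss = C₀·R ≈ 9.805 × 2.2502 ≈ 22.063 mcg/mL.
Peak 22.1 mcg/mL vs MTC 26 mcg/mL: below toxic threshold.

22.1 mcg/mL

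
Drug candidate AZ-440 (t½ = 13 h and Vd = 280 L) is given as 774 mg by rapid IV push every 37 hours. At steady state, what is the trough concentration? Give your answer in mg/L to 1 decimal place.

0.4 mg/L

Over one 37-h interval, 37/13 ≈ 2.8462 half-lives elapse, leaving f ≈ 0.1391 of each dose.
Each bolus raises the concentration by D/Vd = 774/280 ≈ 2.764 mg/L.
Steady-state trough Cmin,ss = C₀·f/(1−f) ≈ 2.764 × 0.1391/0.8609 ≈ 0.447 mg/L.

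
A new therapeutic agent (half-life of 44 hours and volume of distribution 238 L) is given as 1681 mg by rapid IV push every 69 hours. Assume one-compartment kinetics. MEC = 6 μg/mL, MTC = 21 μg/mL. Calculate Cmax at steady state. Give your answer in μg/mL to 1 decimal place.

10.7 μg/mL

τ/t½ = 69/44 ≈ 1.5682, so fraction remaining f = (1/2)^(69/44) ≈ 0.3372.
Accumulation ratio R = 1/(1 − f) ≈ 1/0.6628 ≈ 1.5088.
Single-dose peak C₀ = D/Vd = 1681/238 ≈ 7.063 μg/mL.
Steady-state peak Cmax,ss = C₀·R ≈ 7.063 × 1.5088 ≈ 10.657 μg/mL.
Peak 10.7 μg/mL vs MTC 21 μg/mL: below toxic threshold.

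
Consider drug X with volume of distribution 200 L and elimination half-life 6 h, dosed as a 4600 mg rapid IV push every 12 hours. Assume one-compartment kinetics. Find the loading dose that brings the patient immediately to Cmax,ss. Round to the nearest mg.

f = (1/2)^(12/6) ≈ 0.250000; accumulation ratio R = 1/(1−f) ≈ 1.33333.
Loading dose to hit Cmax,ss on first dose: D_load = D_maint·R ≈ 4600 × 1.33333 ≈ 6133.32 mg.

6133 mg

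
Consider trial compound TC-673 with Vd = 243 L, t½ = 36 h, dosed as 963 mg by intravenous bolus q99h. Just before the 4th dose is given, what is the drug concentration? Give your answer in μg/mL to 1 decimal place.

0.7 μg/mL

f = (1/2)^(τ/t½) = (1/2)^(99/36) ≈ 0.1487.
C₀ = D/Vd = 963/243 ≈ 3.963 μg/mL.
Before the 4th dose, 3 doses have been given. Superposition: Cmin = C₀·(f + f² + … + f^3).
≈ 3.963 × (0.1487 + 0.0221 + 0.0033) ≈ 3.963 × 0.1741 ≈ 0.690 μg/mL.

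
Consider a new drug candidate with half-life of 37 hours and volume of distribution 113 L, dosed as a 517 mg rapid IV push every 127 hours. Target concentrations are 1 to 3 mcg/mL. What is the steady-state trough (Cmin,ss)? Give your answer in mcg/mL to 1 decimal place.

k = ln2/t½ = ln2/37 ≈ 0.018734 h⁻¹; fraction remaining f = e^(−kτ) = e^(−0.018734×127) ≈ 0.0926.
Each bolus raises the concentration by D/Vd = 517/113 ≈ 4.575 mcg/mL.
Steady-state trough Cmin,ss = C₀·f/(1−f) ≈ 4.575 × 0.0926/0.9074 ≈ 0.467 mcg/mL.
Trough 0.5 mcg/mL vs MEC 1 mcg/mL: subtherapeutic.

0.5 mcg/mL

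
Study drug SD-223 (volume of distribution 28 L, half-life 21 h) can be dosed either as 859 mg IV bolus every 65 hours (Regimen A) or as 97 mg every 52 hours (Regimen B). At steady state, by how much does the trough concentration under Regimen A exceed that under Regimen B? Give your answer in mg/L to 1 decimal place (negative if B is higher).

Regimen A: f = (1/2)^(65/21) ≈ 0.1170; Cmin,ss = (859/28)·f/(1−f) ≈ 4.065 mg/L.
Regimen B: f = (1/2)^(52/21) ≈ 0.1797; Cmin,ss = (97/28)·f/(1−f) ≈ 0.759 mg/L.
Difference ≈ 4.065 − 0.759 ≈ 3.306 mg/L.

3.3 mg/L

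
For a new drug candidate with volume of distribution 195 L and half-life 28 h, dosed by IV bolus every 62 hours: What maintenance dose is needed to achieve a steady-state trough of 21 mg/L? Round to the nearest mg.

τ/t½ = 62/28 ≈ 2.2143, so f = (1/2)^(62/28) ≈ 0.215493.
Cmin,ss = (D/Vd)·f/(1−f), so D = Cmin,ss·Vd·(1−f)/f.
D = 21 × 195 × (1−f)/f ≈ 21 × 195 × 3.64052 ≈ 14907.93 mg.

14908 mg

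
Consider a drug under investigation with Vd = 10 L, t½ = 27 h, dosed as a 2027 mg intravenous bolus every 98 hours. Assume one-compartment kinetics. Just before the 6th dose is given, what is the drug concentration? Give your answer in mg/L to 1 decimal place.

17.8 mg/L

f = (1/2)^(τ/t½) = (1/2)^(98/27) ≈ 0.0808.
C₀ = D/Vd = 2027/10 ≈ 202.700 mg/L.
Before the 6th dose, 5 doses have been given. Superposition: Cmin = C₀·(f + f² + … + f^5).
≈ 202.700 × (0.0808 + 0.0065 + 0.0005 + 0.0000 + 0.0000) ≈ 202.700 × 0.0878 ≈ 17.797 mg/L.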